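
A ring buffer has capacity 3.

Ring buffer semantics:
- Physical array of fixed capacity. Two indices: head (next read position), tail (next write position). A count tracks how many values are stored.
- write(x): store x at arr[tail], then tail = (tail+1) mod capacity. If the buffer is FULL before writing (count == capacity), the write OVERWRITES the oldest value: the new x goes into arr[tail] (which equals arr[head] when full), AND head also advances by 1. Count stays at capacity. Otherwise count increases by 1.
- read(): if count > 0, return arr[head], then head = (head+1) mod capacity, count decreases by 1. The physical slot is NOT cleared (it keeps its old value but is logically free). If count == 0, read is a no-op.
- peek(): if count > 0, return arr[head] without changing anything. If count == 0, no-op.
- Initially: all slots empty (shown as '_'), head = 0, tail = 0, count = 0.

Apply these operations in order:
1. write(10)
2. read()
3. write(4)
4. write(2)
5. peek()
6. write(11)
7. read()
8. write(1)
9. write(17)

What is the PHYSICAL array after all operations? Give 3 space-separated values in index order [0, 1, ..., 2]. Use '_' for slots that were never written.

After op 1 (write(10)): arr=[10 _ _] head=0 tail=1 count=1
After op 2 (read()): arr=[10 _ _] head=1 tail=1 count=0
After op 3 (write(4)): arr=[10 4 _] head=1 tail=2 count=1
After op 4 (write(2)): arr=[10 4 2] head=1 tail=0 count=2
After op 5 (peek()): arr=[10 4 2] head=1 tail=0 count=2
After op 6 (write(11)): arr=[11 4 2] head=1 tail=1 count=3
After op 7 (read()): arr=[11 4 2] head=2 tail=1 count=2
After op 8 (write(1)): arr=[11 1 2] head=2 tail=2 count=3
After op 9 (write(17)): arr=[11 1 17] head=0 tail=0 count=3

Answer: 11 1 17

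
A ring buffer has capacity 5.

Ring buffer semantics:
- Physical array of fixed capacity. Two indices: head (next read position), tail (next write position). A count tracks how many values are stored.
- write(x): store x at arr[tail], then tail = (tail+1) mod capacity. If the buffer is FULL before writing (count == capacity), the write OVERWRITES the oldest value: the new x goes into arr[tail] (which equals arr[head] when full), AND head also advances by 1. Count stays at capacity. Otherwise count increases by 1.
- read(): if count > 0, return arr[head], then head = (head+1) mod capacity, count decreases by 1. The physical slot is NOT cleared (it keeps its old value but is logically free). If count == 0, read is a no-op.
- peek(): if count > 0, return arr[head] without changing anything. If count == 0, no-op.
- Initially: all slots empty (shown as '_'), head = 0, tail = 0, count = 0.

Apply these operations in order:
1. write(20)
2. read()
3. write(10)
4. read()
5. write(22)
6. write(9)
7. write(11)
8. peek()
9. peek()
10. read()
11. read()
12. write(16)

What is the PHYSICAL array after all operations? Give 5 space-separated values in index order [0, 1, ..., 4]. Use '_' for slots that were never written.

After op 1 (write(20)): arr=[20 _ _ _ _] head=0 tail=1 count=1
After op 2 (read()): arr=[20 _ _ _ _] head=1 tail=1 count=0
After op 3 (write(10)): arr=[20 10 _ _ _] head=1 tail=2 count=1
After op 4 (read()): arr=[20 10 _ _ _] head=2 tail=2 count=0
After op 5 (write(22)): arr=[20 10 22 _ _] head=2 tail=3 count=1
After op 6 (write(9)): arr=[20 10 22 9 _] head=2 tail=4 count=2
After op 7 (write(11)): arr=[20 10 22 9 11] head=2 tail=0 count=3
After op 8 (peek()): arr=[20 10 22 9 11] head=2 tail=0 count=3
After op 9 (peek()): arr=[20 10 22 9 11] head=2 tail=0 count=3
After op 10 (read()): arr=[20 10 22 9 11] head=3 tail=0 count=2
After op 11 (read()): arr=[20 10 22 9 11] head=4 tail=0 count=1
After op 12 (write(16)): arr=[16 10 22 9 11] head=4 tail=1 count=2

Answer: 16 10 22 9 11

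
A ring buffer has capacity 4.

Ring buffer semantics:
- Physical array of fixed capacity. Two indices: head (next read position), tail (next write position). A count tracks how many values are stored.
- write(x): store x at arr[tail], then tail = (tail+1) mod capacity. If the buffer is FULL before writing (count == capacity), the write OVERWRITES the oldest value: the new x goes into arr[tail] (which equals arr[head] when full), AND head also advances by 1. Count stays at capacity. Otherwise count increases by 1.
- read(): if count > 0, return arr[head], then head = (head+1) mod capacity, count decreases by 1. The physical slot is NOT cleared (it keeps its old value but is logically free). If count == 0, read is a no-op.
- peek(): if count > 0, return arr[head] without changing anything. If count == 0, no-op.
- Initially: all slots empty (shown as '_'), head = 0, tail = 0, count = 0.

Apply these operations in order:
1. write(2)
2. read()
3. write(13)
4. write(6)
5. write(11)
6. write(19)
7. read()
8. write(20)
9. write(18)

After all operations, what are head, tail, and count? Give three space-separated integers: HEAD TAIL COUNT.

Answer: 3 3 4

Derivation:
After op 1 (write(2)): arr=[2 _ _ _] head=0 tail=1 count=1
After op 2 (read()): arr=[2 _ _ _] head=1 tail=1 count=0
After op 3 (write(13)): arr=[2 13 _ _] head=1 tail=2 count=1
After op 4 (write(6)): arr=[2 13 6 _] head=1 tail=3 count=2
After op 5 (write(11)): arr=[2 13 6 11] head=1 tail=0 count=3
After op 6 (write(19)): arr=[19 13 6 11] head=1 tail=1 count=4
After op 7 (read()): arr=[19 13 6 11] head=2 tail=1 count=3
After op 8 (write(20)): arr=[19 20 6 11] head=2 tail=2 count=4
After op 9 (write(18)): arr=[19 20 18 11] head=3 tail=3 count=4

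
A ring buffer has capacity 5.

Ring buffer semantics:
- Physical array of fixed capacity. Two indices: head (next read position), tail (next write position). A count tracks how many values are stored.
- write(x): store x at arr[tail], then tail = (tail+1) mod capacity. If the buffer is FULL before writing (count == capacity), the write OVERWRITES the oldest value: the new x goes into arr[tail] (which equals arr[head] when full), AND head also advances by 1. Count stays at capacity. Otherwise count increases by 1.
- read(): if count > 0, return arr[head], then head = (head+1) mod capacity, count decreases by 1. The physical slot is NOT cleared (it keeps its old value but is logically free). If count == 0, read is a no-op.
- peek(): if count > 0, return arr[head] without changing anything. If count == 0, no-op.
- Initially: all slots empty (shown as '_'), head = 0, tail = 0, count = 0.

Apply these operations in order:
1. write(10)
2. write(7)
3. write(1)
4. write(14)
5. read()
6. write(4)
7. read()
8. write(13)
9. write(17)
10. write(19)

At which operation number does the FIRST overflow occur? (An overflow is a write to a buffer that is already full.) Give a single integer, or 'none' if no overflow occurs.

After op 1 (write(10)): arr=[10 _ _ _ _] head=0 tail=1 count=1
After op 2 (write(7)): arr=[10 7 _ _ _] head=0 tail=2 count=2
After op 3 (write(1)): arr=[10 7 1 _ _] head=0 tail=3 count=3
After op 4 (write(14)): arr=[10 7 1 14 _] head=0 tail=4 count=4
After op 5 (read()): arr=[10 7 1 14 _] head=1 tail=4 count=3
After op 6 (write(4)): arr=[10 7 1 14 4] head=1 tail=0 count=4
After op 7 (read()): arr=[10 7 1 14 4] head=2 tail=0 count=3
After op 8 (write(13)): arr=[13 7 1 14 4] head=2 tail=1 count=4
After op 9 (write(17)): arr=[13 17 1 14 4] head=2 tail=2 count=5
After op 10 (write(19)): arr=[13 17 19 14 4] head=3 tail=3 count=5

Answer: 10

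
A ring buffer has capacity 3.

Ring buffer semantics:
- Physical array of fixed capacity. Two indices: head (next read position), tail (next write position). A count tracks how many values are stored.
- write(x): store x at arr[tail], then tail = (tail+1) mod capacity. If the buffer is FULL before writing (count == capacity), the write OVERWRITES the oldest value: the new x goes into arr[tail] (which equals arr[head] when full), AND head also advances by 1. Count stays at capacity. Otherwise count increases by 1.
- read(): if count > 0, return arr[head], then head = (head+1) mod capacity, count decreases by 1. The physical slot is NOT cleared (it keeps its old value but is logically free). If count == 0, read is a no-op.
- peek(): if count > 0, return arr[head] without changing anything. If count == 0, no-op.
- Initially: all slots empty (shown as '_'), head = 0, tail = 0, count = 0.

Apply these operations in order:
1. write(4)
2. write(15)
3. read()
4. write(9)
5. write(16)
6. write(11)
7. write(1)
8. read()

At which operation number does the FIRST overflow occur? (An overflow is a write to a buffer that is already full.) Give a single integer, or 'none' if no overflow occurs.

After op 1 (write(4)): arr=[4 _ _] head=0 tail=1 count=1
After op 2 (write(15)): arr=[4 15 _] head=0 tail=2 count=2
After op 3 (read()): arr=[4 15 _] head=1 tail=2 count=1
After op 4 (write(9)): arr=[4 15 9] head=1 tail=0 count=2
After op 5 (write(16)): arr=[16 15 9] head=1 tail=1 count=3
After op 6 (write(11)): arr=[16 11 9] head=2 tail=2 count=3
After op 7 (write(1)): arr=[16 11 1] head=0 tail=0 count=3
After op 8 (read()): arr=[16 11 1] head=1 tail=0 count=2

Answer: 6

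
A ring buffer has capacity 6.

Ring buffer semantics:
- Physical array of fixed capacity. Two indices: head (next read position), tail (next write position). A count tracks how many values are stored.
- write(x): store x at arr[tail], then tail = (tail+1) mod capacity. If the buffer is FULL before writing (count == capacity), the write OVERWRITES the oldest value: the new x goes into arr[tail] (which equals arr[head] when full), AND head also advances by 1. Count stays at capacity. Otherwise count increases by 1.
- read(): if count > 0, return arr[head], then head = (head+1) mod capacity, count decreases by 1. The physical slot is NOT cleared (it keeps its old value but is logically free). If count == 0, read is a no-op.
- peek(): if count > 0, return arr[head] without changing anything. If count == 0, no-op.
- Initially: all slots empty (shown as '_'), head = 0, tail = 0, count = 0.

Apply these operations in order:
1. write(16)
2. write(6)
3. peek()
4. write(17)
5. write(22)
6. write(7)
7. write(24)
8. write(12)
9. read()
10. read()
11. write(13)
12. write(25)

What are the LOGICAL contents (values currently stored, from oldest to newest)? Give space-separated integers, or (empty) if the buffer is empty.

After op 1 (write(16)): arr=[16 _ _ _ _ _] head=0 tail=1 count=1
After op 2 (write(6)): arr=[16 6 _ _ _ _] head=0 tail=2 count=2
After op 3 (peek()): arr=[16 6 _ _ _ _] head=0 tail=2 count=2
After op 4 (write(17)): arr=[16 6 17 _ _ _] head=0 tail=3 count=3
After op 5 (write(22)): arr=[16 6 17 22 _ _] head=0 tail=4 count=4
After op 6 (write(7)): arr=[16 6 17 22 7 _] head=0 tail=5 count=5
After op 7 (write(24)): arr=[16 6 17 22 7 24] head=0 tail=0 count=6
After op 8 (write(12)): arr=[12 6 17 22 7 24] head=1 tail=1 count=6
After op 9 (read()): arr=[12 6 17 22 7 24] head=2 tail=1 count=5
After op 10 (read()): arr=[12 6 17 22 7 24] head=3 tail=1 count=4
After op 11 (write(13)): arr=[12 13 17 22 7 24] head=3 tail=2 count=5
After op 12 (write(25)): arr=[12 13 25 22 7 24] head=3 tail=3 count=6

Answer: 22 7 24 12 13 25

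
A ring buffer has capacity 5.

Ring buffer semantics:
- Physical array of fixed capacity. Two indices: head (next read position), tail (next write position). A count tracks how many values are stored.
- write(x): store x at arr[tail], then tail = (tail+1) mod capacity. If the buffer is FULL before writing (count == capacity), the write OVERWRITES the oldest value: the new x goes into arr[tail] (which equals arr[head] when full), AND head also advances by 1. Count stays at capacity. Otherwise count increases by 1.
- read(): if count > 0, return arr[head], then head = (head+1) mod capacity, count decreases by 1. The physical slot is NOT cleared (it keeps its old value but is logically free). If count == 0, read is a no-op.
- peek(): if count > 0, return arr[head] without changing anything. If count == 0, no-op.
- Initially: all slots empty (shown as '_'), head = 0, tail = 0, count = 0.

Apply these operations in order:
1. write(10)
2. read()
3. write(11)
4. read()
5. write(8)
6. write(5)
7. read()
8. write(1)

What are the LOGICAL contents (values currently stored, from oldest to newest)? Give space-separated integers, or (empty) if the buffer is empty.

After op 1 (write(10)): arr=[10 _ _ _ _] head=0 tail=1 count=1
After op 2 (read()): arr=[10 _ _ _ _] head=1 tail=1 count=0
After op 3 (write(11)): arr=[10 11 _ _ _] head=1 tail=2 count=1
After op 4 (read()): arr=[10 11 _ _ _] head=2 tail=2 count=0
After op 5 (write(8)): arr=[10 11 8 _ _] head=2 tail=3 count=1
After op 6 (write(5)): arr=[10 11 8 5 _] head=2 tail=4 count=2
After op 7 (read()): arr=[10 11 8 5 _] head=3 tail=4 count=1
After op 8 (write(1)): arr=[10 11 8 5 1] head=3 tail=0 count=2

Answer: 5 1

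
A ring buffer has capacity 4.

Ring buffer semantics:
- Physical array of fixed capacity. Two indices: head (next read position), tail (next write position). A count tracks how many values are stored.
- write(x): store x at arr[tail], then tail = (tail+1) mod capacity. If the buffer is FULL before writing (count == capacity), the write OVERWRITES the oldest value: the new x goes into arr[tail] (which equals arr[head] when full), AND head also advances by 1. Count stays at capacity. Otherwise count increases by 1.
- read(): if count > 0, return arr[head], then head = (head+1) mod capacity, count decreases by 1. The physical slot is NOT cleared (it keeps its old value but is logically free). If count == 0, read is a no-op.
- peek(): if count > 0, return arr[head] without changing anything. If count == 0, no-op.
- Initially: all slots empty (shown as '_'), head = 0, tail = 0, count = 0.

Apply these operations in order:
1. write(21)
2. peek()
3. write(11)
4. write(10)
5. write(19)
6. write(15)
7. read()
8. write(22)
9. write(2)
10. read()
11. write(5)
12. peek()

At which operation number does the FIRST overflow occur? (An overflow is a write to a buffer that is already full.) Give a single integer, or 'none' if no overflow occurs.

Answer: 6

Derivation:
After op 1 (write(21)): arr=[21 _ _ _] head=0 tail=1 count=1
After op 2 (peek()): arr=[21 _ _ _] head=0 tail=1 count=1
After op 3 (write(11)): arr=[21 11 _ _] head=0 tail=2 count=2
After op 4 (write(10)): arr=[21 11 10 _] head=0 tail=3 count=3
After op 5 (write(19)): arr=[21 11 10 19] head=0 tail=0 count=4
After op 6 (write(15)): arr=[15 11 10 19] head=1 tail=1 count=4
After op 7 (read()): arr=[15 11 10 19] head=2 tail=1 count=3
After op 8 (write(22)): arr=[15 22 10 19] head=2 tail=2 count=4
After op 9 (write(2)): arr=[15 22 2 19] head=3 tail=3 count=4
After op 10 (read()): arr=[15 22 2 19] head=0 tail=3 count=3
After op 11 (write(5)): arr=[15 22 2 5] head=0 tail=0 count=4
After op 12 (peek()): arr=[15 22 2 5] head=0 tail=0 count=4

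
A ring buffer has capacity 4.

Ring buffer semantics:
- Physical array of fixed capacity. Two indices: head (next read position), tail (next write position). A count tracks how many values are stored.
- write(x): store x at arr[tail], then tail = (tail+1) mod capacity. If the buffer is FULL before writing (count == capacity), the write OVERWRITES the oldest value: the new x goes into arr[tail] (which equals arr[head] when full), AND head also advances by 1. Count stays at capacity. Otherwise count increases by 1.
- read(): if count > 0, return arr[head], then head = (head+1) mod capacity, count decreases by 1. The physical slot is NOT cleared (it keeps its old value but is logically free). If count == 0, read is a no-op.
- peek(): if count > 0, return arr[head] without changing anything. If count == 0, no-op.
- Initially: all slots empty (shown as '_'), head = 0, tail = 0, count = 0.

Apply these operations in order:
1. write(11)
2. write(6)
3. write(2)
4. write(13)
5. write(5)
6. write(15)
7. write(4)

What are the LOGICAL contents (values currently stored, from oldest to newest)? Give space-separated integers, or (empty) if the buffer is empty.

Answer: 13 5 15 4

Derivation:
After op 1 (write(11)): arr=[11 _ _ _] head=0 tail=1 count=1
After op 2 (write(6)): arr=[11 6 _ _] head=0 tail=2 count=2
After op 3 (write(2)): arr=[11 6 2 _] head=0 tail=3 count=3
After op 4 (write(13)): arr=[11 6 2 13] head=0 tail=0 count=4
After op 5 (write(5)): arr=[5 6 2 13] head=1 tail=1 count=4
After op 6 (write(15)): arr=[5 15 2 13] head=2 tail=2 count=4
After op 7 (write(4)): arr=[5 15 4 13] head=3 tail=3 count=4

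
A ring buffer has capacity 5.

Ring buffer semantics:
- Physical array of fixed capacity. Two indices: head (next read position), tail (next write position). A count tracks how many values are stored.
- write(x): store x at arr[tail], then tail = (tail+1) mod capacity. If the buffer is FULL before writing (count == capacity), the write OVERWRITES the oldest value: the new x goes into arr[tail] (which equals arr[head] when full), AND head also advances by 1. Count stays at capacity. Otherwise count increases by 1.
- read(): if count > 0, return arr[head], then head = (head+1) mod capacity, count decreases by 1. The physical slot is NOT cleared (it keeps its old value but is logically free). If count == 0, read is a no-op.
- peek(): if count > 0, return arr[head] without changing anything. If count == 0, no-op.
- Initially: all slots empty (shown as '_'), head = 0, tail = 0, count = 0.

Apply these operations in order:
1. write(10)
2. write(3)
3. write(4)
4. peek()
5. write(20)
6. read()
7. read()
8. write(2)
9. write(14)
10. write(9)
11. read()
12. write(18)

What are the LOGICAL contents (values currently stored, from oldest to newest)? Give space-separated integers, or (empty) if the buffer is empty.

After op 1 (write(10)): arr=[10 _ _ _ _] head=0 tail=1 count=1
After op 2 (write(3)): arr=[10 3 _ _ _] head=0 tail=2 count=2
After op 3 (write(4)): arr=[10 3 4 _ _] head=0 tail=3 count=3
After op 4 (peek()): arr=[10 3 4 _ _] head=0 tail=3 count=3
After op 5 (write(20)): arr=[10 3 4 20 _] head=0 tail=4 count=4
After op 6 (read()): arr=[10 3 4 20 _] head=1 tail=4 count=3
After op 7 (read()): arr=[10 3 4 20 _] head=2 tail=4 count=2
After op 8 (write(2)): arr=[10 3 4 20 2] head=2 tail=0 count=3
After op 9 (write(14)): arr=[14 3 4 20 2] head=2 tail=1 count=4
After op 10 (write(9)): arr=[14 9 4 20 2] head=2 tail=2 count=5
After op 11 (read()): arr=[14 9 4 20 2] head=3 tail=2 count=4
After op 12 (write(18)): arr=[14 9 18 20 2] head=3 tail=3 count=5

Answer: 20 2 14 9 18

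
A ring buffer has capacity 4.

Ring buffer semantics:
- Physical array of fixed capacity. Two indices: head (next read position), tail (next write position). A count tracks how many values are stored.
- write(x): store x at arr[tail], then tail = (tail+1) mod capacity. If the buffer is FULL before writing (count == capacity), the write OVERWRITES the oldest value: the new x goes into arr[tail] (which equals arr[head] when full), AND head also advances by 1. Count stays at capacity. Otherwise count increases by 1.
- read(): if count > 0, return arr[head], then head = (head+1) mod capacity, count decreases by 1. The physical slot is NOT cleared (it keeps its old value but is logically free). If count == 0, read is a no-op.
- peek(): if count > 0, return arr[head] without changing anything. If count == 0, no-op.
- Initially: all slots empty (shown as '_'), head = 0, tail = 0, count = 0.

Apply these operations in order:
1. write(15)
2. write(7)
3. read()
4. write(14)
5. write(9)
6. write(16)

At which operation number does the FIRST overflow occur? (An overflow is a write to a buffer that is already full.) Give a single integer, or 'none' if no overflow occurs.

After op 1 (write(15)): arr=[15 _ _ _] head=0 tail=1 count=1
After op 2 (write(7)): arr=[15 7 _ _] head=0 tail=2 count=2
After op 3 (read()): arr=[15 7 _ _] head=1 tail=2 count=1
After op 4 (write(14)): arr=[15 7 14 _] head=1 tail=3 count=2
After op 5 (write(9)): arr=[15 7 14 9] head=1 tail=0 count=3
After op 6 (write(16)): arr=[16 7 14 9] head=1 tail=1 count=4

Answer: none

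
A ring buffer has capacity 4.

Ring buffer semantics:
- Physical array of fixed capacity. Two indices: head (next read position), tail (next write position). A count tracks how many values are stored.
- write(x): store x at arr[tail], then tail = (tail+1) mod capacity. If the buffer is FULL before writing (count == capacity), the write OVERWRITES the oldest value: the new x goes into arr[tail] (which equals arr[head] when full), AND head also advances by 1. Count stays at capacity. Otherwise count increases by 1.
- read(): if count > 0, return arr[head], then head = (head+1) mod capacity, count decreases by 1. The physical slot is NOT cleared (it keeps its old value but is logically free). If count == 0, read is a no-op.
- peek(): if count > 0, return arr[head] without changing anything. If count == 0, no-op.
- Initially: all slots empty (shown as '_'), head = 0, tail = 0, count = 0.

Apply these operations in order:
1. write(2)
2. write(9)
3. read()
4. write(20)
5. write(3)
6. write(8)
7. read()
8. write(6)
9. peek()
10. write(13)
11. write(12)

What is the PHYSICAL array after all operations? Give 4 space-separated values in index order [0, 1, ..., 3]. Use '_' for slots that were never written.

Answer: 8 6 13 12

Derivation:
After op 1 (write(2)): arr=[2 _ _ _] head=0 tail=1 count=1
After op 2 (write(9)): arr=[2 9 _ _] head=0 tail=2 count=2
After op 3 (read()): arr=[2 9 _ _] head=1 tail=2 count=1
After op 4 (write(20)): arr=[2 9 20 _] head=1 tail=3 count=2
After op 5 (write(3)): arr=[2 9 20 3] head=1 tail=0 count=3
After op 6 (write(8)): arr=[8 9 20 3] head=1 tail=1 count=4
After op 7 (read()): arr=[8 9 20 3] head=2 tail=1 count=3
After op 8 (write(6)): arr=[8 6 20 3] head=2 tail=2 count=4
After op 9 (peek()): arr=[8 6 20 3] head=2 tail=2 count=4
After op 10 (write(13)): arr=[8 6 13 3] head=3 tail=3 count=4
After op 11 (write(12)): arr=[8 6 13 12] head=0 tail=0 count=4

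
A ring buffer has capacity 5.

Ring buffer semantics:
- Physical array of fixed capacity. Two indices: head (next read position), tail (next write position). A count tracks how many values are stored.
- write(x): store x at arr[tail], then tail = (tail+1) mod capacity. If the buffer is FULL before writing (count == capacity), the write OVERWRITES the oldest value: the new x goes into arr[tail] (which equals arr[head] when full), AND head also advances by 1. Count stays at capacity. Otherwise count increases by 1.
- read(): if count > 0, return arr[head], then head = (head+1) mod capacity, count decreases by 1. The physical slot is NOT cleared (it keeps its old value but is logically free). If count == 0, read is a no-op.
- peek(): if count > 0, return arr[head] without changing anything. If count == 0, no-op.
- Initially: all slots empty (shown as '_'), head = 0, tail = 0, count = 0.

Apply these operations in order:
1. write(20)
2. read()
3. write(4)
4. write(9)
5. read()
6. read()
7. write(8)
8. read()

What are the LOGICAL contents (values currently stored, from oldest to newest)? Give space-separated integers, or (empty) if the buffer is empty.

After op 1 (write(20)): arr=[20 _ _ _ _] head=0 tail=1 count=1
After op 2 (read()): arr=[20 _ _ _ _] head=1 tail=1 count=0
After op 3 (write(4)): arr=[20 4 _ _ _] head=1 tail=2 count=1
After op 4 (write(9)): arr=[20 4 9 _ _] head=1 tail=3 count=2
After op 5 (read()): arr=[20 4 9 _ _] head=2 tail=3 count=1
After op 6 (read()): arr=[20 4 9 _ _] head=3 tail=3 count=0
After op 7 (write(8)): arr=[20 4 9 8 _] head=3 tail=4 count=1
After op 8 (read()): arr=[20 4 9 8 _] head=4 tail=4 count=0

Answer: (empty)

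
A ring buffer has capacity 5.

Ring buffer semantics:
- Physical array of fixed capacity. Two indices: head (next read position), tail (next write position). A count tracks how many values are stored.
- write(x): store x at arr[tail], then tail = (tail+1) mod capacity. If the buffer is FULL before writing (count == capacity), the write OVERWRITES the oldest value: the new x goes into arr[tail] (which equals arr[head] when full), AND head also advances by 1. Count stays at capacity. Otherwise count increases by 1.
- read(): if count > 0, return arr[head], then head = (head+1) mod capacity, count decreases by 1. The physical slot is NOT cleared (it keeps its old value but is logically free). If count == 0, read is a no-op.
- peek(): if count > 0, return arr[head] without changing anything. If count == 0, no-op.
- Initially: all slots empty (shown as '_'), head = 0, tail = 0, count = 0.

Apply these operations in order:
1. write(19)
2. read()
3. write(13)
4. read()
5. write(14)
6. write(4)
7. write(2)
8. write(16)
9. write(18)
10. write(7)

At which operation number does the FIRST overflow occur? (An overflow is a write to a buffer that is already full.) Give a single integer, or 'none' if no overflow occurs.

Answer: 10

Derivation:
After op 1 (write(19)): arr=[19 _ _ _ _] head=0 tail=1 count=1
After op 2 (read()): arr=[19 _ _ _ _] head=1 tail=1 count=0
After op 3 (write(13)): arr=[19 13 _ _ _] head=1 tail=2 count=1
After op 4 (read()): arr=[19 13 _ _ _] head=2 tail=2 count=0
After op 5 (write(14)): arr=[19 13 14 _ _] head=2 tail=3 count=1
After op 6 (write(4)): arr=[19 13 14 4 _] head=2 tail=4 count=2
After op 7 (write(2)): arr=[19 13 14 4 2] head=2 tail=0 count=3
After op 8 (write(16)): arr=[16 13 14 4 2] head=2 tail=1 count=4
After op 9 (write(18)): arr=[16 18 14 4 2] head=2 tail=2 count=5
After op 10 (write(7)): arr=[16 18 7 4 2] head=3 tail=3 count=5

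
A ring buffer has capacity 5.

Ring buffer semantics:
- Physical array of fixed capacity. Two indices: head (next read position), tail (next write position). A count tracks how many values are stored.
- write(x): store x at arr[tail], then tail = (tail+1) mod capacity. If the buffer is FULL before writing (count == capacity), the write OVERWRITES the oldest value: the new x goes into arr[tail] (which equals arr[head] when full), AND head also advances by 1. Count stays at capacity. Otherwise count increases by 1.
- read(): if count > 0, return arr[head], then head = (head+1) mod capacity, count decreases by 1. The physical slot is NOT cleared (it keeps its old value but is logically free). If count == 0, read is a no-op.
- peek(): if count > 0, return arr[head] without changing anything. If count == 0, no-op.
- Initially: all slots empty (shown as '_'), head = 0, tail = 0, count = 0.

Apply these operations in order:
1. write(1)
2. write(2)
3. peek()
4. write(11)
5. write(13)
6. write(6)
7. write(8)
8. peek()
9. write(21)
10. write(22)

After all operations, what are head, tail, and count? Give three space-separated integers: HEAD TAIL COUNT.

Answer: 3 3 5

Derivation:
After op 1 (write(1)): arr=[1 _ _ _ _] head=0 tail=1 count=1
After op 2 (write(2)): arr=[1 2 _ _ _] head=0 tail=2 count=2
After op 3 (peek()): arr=[1 2 _ _ _] head=0 tail=2 count=2
After op 4 (write(11)): arr=[1 2 11 _ _] head=0 tail=3 count=3
After op 5 (write(13)): arr=[1 2 11 13 _] head=0 tail=4 count=4
After op 6 (write(6)): arr=[1 2 11 13 6] head=0 tail=0 count=5
After op 7 (write(8)): arr=[8 2 11 13 6] head=1 tail=1 count=5
After op 8 (peek()): arr=[8 2 11 13 6] head=1 tail=1 count=5
After op 9 (write(21)): arr=[8 21 11 13 6] head=2 tail=2 count=5
After op 10 (write(22)): arr=[8 21 22 13 6] head=3 tail=3 count=5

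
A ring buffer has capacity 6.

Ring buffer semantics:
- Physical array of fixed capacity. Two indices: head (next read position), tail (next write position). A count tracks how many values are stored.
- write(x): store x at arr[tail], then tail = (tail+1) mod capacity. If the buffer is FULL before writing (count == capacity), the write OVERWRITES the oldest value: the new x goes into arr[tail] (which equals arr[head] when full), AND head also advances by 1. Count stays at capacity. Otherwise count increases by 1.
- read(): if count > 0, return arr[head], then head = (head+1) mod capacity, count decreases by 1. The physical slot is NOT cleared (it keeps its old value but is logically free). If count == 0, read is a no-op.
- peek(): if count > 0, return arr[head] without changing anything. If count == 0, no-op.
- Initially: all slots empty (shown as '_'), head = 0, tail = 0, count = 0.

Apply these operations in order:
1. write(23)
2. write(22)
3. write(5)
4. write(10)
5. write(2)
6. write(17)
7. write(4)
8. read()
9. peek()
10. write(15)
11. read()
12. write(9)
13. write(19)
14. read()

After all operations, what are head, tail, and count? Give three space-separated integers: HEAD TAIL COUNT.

Answer: 5 4 5

Derivation:
After op 1 (write(23)): arr=[23 _ _ _ _ _] head=0 tail=1 count=1
After op 2 (write(22)): arr=[23 22 _ _ _ _] head=0 tail=2 count=2
After op 3 (write(5)): arr=[23 22 5 _ _ _] head=0 tail=3 count=3
After op 4 (write(10)): arr=[23 22 5 10 _ _] head=0 tail=4 count=4
After op 5 (write(2)): arr=[23 22 5 10 2 _] head=0 tail=5 count=5
After op 6 (write(17)): arr=[23 22 5 10 2 17] head=0 tail=0 count=6
After op 7 (write(4)): arr=[4 22 5 10 2 17] head=1 tail=1 count=6
After op 8 (read()): arr=[4 22 5 10 2 17] head=2 tail=1 count=5
After op 9 (peek()): arr=[4 22 5 10 2 17] head=2 tail=1 count=5
After op 10 (write(15)): arr=[4 15 5 10 2 17] head=2 tail=2 count=6
After op 11 (read()): arr=[4 15 5 10 2 17] head=3 tail=2 count=5
After op 12 (write(9)): arr=[4 15 9 10 2 17] head=3 tail=3 count=6
After op 13 (write(19)): arr=[4 15 9 19 2 17] head=4 tail=4 count=6
After op 14 (read()): arr=[4 15 9 19 2 17] head=5 tail=4 count=5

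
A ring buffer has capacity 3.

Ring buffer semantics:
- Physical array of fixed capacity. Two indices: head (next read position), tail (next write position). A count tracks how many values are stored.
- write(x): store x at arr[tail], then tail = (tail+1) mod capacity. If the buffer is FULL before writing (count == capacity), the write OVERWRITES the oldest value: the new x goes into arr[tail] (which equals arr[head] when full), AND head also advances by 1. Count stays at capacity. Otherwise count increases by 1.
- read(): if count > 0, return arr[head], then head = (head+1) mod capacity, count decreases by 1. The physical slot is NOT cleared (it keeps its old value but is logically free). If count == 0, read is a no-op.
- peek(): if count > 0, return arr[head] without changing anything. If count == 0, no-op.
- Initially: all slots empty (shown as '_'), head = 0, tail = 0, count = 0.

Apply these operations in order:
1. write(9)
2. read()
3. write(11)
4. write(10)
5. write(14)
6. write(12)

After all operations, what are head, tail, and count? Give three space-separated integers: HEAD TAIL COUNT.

After op 1 (write(9)): arr=[9 _ _] head=0 tail=1 count=1
After op 2 (read()): arr=[9 _ _] head=1 tail=1 count=0
After op 3 (write(11)): arr=[9 11 _] head=1 tail=2 count=1
After op 4 (write(10)): arr=[9 11 10] head=1 tail=0 count=2
After op 5 (write(14)): arr=[14 11 10] head=1 tail=1 count=3
After op 6 (write(12)): arr=[14 12 10] head=2 tail=2 count=3

Answer: 2 2 3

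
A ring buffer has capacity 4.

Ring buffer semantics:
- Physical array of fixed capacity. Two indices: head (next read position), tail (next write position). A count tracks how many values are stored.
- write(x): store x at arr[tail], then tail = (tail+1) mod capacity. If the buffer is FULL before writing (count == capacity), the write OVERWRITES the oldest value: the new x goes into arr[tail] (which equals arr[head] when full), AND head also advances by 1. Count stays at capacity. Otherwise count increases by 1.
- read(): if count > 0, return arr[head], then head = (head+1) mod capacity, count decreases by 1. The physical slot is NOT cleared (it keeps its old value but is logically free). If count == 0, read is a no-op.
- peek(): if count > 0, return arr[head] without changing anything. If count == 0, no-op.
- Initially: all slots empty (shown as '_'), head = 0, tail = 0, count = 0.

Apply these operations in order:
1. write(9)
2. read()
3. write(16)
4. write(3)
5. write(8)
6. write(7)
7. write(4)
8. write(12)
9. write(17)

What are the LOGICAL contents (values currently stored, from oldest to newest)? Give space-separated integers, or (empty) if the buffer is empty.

After op 1 (write(9)): arr=[9 _ _ _] head=0 tail=1 count=1
After op 2 (read()): arr=[9 _ _ _] head=1 tail=1 count=0
After op 3 (write(16)): arr=[9 16 _ _] head=1 tail=2 count=1
After op 4 (write(3)): arr=[9 16 3 _] head=1 tail=3 count=2
After op 5 (write(8)): arr=[9 16 3 8] head=1 tail=0 count=3
After op 6 (write(7)): arr=[7 16 3 8] head=1 tail=1 count=4
After op 7 (write(4)): arr=[7 4 3 8] head=2 tail=2 count=4
After op 8 (write(12)): arr=[7 4 12 8] head=3 tail=3 count=4
After op 9 (write(17)): arr=[7 4 12 17] head=0 tail=0 count=4

Answer: 7 4 12 17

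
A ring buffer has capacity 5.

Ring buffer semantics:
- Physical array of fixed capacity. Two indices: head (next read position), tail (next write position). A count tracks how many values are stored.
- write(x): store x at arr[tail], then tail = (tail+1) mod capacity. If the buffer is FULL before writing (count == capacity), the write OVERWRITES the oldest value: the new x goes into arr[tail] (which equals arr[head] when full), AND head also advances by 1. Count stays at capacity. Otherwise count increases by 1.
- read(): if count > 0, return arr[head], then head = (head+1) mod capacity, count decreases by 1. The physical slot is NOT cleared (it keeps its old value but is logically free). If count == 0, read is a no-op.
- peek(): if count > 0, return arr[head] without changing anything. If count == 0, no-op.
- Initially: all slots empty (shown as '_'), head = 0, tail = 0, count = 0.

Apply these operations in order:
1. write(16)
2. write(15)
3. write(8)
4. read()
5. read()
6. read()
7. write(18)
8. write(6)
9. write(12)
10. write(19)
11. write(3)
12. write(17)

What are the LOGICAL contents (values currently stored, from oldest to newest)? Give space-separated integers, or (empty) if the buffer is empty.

After op 1 (write(16)): arr=[16 _ _ _ _] head=0 tail=1 count=1
After op 2 (write(15)): arr=[16 15 _ _ _] head=0 tail=2 count=2
After op 3 (write(8)): arr=[16 15 8 _ _] head=0 tail=3 count=3
After op 4 (read()): arr=[16 15 8 _ _] head=1 tail=3 count=2
After op 5 (read()): arr=[16 15 8 _ _] head=2 tail=3 count=1
After op 6 (read()): arr=[16 15 8 _ _] head=3 tail=3 count=0
After op 7 (write(18)): arr=[16 15 8 18 _] head=3 tail=4 count=1
After op 8 (write(6)): arr=[16 15 8 18 6] head=3 tail=0 count=2
After op 9 (write(12)): arr=[12 15 8 18 6] head=3 tail=1 count=3
After op 10 (write(19)): arr=[12 19 8 18 6] head=3 tail=2 count=4
After op 11 (write(3)): arr=[12 19 3 18 6] head=3 tail=3 count=5
After op 12 (write(17)): arr=[12 19 3 17 6] head=4 tail=4 count=5

Answer: 6 12 19 3 17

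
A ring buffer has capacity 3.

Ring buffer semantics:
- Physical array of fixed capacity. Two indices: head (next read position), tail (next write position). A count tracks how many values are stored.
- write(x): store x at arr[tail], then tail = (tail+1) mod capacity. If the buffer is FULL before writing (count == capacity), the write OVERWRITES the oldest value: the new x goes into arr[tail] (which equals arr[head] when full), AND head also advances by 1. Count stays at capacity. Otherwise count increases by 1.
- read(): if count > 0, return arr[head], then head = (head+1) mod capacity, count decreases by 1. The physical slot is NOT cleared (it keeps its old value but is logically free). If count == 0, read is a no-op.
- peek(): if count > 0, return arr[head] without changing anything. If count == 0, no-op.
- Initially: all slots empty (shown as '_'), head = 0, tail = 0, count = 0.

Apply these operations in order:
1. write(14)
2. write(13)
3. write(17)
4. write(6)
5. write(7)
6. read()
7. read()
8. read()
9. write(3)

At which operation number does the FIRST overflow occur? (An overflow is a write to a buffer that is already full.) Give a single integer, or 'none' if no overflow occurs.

Answer: 4

Derivation:
After op 1 (write(14)): arr=[14 _ _] head=0 tail=1 count=1
After op 2 (write(13)): arr=[14 13 _] head=0 tail=2 count=2
After op 3 (write(17)): arr=[14 13 17] head=0 tail=0 count=3
After op 4 (write(6)): arr=[6 13 17] head=1 tail=1 count=3
After op 5 (write(7)): arr=[6 7 17] head=2 tail=2 count=3
After op 6 (read()): arr=[6 7 17] head=0 tail=2 count=2
After op 7 (read()): arr=[6 7 17] head=1 tail=2 count=1
After op 8 (read()): arr=[6 7 17] head=2 tail=2 count=0
After op 9 (write(3)): arr=[6 7 3] head=2 tail=0 count=1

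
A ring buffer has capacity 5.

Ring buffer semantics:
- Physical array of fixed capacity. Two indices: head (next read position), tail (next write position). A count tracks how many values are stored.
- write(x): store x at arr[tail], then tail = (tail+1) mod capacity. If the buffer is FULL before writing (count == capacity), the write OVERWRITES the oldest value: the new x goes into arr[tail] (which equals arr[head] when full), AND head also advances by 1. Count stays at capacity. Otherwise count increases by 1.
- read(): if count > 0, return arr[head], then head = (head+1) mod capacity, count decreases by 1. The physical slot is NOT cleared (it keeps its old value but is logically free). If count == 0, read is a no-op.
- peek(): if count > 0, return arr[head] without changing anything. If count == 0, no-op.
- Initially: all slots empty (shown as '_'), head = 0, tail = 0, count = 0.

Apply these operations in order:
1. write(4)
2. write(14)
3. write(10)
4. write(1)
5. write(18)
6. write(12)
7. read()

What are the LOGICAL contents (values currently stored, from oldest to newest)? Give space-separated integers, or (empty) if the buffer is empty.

Answer: 10 1 18 12

Derivation:
After op 1 (write(4)): arr=[4 _ _ _ _] head=0 tail=1 count=1
After op 2 (write(14)): arr=[4 14 _ _ _] head=0 tail=2 count=2
After op 3 (write(10)): arr=[4 14 10 _ _] head=0 tail=3 count=3
After op 4 (write(1)): arr=[4 14 10 1 _] head=0 tail=4 count=4
After op 5 (write(18)): arr=[4 14 10 1 18] head=0 tail=0 count=5
After op 6 (write(12)): arr=[12 14 10 1 18] head=1 tail=1 count=5
After op 7 (read()): arr=[12 14 10 1 18] head=2 tail=1 count=4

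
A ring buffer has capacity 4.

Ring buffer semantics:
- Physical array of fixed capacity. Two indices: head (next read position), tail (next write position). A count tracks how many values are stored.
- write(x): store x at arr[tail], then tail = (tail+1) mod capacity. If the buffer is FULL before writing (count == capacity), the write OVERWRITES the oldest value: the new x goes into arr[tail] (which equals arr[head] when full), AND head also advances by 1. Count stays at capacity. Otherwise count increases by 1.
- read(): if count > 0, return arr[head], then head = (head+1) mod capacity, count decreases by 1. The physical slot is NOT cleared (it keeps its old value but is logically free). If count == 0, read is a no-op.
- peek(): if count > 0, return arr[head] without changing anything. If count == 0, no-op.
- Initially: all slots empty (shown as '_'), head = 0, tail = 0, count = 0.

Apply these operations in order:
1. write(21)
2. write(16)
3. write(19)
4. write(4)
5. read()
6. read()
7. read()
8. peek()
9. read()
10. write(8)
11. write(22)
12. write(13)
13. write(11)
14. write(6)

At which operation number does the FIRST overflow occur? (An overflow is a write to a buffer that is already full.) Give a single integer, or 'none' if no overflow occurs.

Answer: 14

Derivation:
After op 1 (write(21)): arr=[21 _ _ _] head=0 tail=1 count=1
After op 2 (write(16)): arr=[21 16 _ _] head=0 tail=2 count=2
After op 3 (write(19)): arr=[21 16 19 _] head=0 tail=3 count=3
After op 4 (write(4)): arr=[21 16 19 4] head=0 tail=0 count=4
After op 5 (read()): arr=[21 16 19 4] head=1 tail=0 count=3
After op 6 (read()): arr=[21 16 19 4] head=2 tail=0 count=2
After op 7 (read()): arr=[21 16 19 4] head=3 tail=0 count=1
After op 8 (peek()): arr=[21 16 19 4] head=3 tail=0 count=1
After op 9 (read()): arr=[21 16 19 4] head=0 tail=0 count=0
After op 10 (write(8)): arr=[8 16 19 4] head=0 tail=1 count=1
After op 11 (write(22)): arr=[8 22 19 4] head=0 tail=2 count=2
After op 12 (write(13)): arr=[8 22 13 4] head=0 tail=3 count=3
After op 13 (write(11)): arr=[8 22 13 11] head=0 tail=0 count=4
After op 14 (write(6)): arr=[6 22 13 11] head=1 tail=1 count=4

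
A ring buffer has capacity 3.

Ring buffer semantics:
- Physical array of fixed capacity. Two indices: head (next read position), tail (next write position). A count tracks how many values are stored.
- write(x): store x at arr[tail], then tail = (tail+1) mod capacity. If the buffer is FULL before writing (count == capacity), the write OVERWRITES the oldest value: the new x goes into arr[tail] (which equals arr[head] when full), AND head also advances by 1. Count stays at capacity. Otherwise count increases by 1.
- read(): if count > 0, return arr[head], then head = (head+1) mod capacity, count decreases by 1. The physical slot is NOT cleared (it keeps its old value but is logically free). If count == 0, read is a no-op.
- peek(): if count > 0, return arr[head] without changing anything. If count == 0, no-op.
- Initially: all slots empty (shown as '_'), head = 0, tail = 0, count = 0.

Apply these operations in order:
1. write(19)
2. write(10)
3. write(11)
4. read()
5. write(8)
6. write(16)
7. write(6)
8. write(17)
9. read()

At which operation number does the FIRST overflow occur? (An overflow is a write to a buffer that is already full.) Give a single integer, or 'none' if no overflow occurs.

Answer: 6

Derivation:
After op 1 (write(19)): arr=[19 _ _] head=0 tail=1 count=1
After op 2 (write(10)): arr=[19 10 _] head=0 tail=2 count=2
After op 3 (write(11)): arr=[19 10 11] head=0 tail=0 count=3
After op 4 (read()): arr=[19 10 11] head=1 tail=0 count=2
After op 5 (write(8)): arr=[8 10 11] head=1 tail=1 count=3
After op 6 (write(16)): arr=[8 16 11] head=2 tail=2 count=3
After op 7 (write(6)): arr=[8 16 6] head=0 tail=0 count=3
After op 8 (write(17)): arr=[17 16 6] head=1 tail=1 count=3
After op 9 (read()): arr=[17 16 6] head=2 tail=1 count=2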